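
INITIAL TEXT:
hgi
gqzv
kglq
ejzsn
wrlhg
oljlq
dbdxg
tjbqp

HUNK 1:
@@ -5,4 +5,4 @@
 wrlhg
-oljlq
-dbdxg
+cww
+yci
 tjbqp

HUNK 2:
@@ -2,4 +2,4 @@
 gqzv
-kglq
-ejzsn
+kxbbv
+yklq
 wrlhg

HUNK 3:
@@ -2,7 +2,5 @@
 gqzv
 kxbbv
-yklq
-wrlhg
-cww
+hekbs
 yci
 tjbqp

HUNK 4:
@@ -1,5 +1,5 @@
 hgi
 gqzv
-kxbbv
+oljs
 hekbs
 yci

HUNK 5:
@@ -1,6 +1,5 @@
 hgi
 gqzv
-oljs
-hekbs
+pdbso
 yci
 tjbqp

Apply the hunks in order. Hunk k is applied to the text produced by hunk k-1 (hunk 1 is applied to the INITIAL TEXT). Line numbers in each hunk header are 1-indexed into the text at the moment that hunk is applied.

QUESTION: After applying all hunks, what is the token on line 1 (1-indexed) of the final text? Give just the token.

Hunk 1: at line 5 remove [oljlq,dbdxg] add [cww,yci] -> 8 lines: hgi gqzv kglq ejzsn wrlhg cww yci tjbqp
Hunk 2: at line 2 remove [kglq,ejzsn] add [kxbbv,yklq] -> 8 lines: hgi gqzv kxbbv yklq wrlhg cww yci tjbqp
Hunk 3: at line 2 remove [yklq,wrlhg,cww] add [hekbs] -> 6 lines: hgi gqzv kxbbv hekbs yci tjbqp
Hunk 4: at line 1 remove [kxbbv] add [oljs] -> 6 lines: hgi gqzv oljs hekbs yci tjbqp
Hunk 5: at line 1 remove [oljs,hekbs] add [pdbso] -> 5 lines: hgi gqzv pdbso yci tjbqp
Final line 1: hgi

Answer: hgi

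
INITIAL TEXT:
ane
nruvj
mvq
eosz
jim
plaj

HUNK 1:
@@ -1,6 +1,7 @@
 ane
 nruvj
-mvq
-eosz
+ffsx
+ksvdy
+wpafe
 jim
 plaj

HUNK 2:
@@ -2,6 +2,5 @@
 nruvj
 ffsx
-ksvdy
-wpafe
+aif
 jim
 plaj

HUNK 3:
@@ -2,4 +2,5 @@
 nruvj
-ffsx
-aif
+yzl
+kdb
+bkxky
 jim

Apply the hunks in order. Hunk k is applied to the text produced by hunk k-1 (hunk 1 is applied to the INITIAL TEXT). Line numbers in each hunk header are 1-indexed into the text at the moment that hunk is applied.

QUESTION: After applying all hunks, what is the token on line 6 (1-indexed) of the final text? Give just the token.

Answer: jim

Derivation:
Hunk 1: at line 1 remove [mvq,eosz] add [ffsx,ksvdy,wpafe] -> 7 lines: ane nruvj ffsx ksvdy wpafe jim plaj
Hunk 2: at line 2 remove [ksvdy,wpafe] add [aif] -> 6 lines: ane nruvj ffsx aif jim plaj
Hunk 3: at line 2 remove [ffsx,aif] add [yzl,kdb,bkxky] -> 7 lines: ane nruvj yzl kdb bkxky jim plaj
Final line 6: jim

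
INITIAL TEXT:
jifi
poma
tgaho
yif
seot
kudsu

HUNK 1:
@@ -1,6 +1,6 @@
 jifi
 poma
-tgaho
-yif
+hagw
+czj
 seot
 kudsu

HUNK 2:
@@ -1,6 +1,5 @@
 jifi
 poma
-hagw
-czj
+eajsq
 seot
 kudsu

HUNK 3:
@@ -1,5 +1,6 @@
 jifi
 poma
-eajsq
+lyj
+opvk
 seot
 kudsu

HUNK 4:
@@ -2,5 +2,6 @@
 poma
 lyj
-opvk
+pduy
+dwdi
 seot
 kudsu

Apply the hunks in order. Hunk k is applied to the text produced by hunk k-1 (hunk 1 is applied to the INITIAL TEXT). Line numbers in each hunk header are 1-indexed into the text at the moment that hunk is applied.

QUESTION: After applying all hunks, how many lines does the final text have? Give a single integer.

Hunk 1: at line 1 remove [tgaho,yif] add [hagw,czj] -> 6 lines: jifi poma hagw czj seot kudsu
Hunk 2: at line 1 remove [hagw,czj] add [eajsq] -> 5 lines: jifi poma eajsq seot kudsu
Hunk 3: at line 1 remove [eajsq] add [lyj,opvk] -> 6 lines: jifi poma lyj opvk seot kudsu
Hunk 4: at line 2 remove [opvk] add [pduy,dwdi] -> 7 lines: jifi poma lyj pduy dwdi seot kudsu
Final line count: 7

Answer: 7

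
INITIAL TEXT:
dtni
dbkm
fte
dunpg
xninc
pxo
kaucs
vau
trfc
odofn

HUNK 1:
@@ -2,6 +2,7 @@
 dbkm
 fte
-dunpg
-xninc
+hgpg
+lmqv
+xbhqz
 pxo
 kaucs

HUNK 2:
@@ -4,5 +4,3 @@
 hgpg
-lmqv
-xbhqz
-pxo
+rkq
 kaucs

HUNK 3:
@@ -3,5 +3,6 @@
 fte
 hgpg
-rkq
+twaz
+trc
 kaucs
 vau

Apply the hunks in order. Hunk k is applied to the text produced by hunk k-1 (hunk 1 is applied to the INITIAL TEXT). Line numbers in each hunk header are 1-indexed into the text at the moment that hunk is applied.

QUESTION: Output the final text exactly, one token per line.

Hunk 1: at line 2 remove [dunpg,xninc] add [hgpg,lmqv,xbhqz] -> 11 lines: dtni dbkm fte hgpg lmqv xbhqz pxo kaucs vau trfc odofn
Hunk 2: at line 4 remove [lmqv,xbhqz,pxo] add [rkq] -> 9 lines: dtni dbkm fte hgpg rkq kaucs vau trfc odofn
Hunk 3: at line 3 remove [rkq] add [twaz,trc] -> 10 lines: dtni dbkm fte hgpg twaz trc kaucs vau trfc odofn

Answer: dtni
dbkm
fte
hgpg
twaz
trc
kaucs
vau
trfc
odofn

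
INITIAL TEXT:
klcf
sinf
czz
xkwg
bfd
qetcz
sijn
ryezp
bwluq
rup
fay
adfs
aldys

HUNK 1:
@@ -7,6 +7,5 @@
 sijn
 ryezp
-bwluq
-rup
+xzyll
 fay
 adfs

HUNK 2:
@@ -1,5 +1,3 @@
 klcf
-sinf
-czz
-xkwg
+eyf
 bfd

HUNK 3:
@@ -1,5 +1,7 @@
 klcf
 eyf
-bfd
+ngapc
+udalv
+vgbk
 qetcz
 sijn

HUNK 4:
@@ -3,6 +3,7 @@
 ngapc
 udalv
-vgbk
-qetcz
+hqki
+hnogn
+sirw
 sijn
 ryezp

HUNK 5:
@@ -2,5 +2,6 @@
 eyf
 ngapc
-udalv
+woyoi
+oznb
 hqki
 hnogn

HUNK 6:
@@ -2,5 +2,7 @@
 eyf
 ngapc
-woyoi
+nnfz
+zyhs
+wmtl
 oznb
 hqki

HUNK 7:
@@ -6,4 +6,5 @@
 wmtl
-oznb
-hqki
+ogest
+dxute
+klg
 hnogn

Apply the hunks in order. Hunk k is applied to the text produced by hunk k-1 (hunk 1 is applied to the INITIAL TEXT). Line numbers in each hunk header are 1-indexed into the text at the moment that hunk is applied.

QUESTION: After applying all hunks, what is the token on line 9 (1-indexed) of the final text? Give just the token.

Hunk 1: at line 7 remove [bwluq,rup] add [xzyll] -> 12 lines: klcf sinf czz xkwg bfd qetcz sijn ryezp xzyll fay adfs aldys
Hunk 2: at line 1 remove [sinf,czz,xkwg] add [eyf] -> 10 lines: klcf eyf bfd qetcz sijn ryezp xzyll fay adfs aldys
Hunk 3: at line 1 remove [bfd] add [ngapc,udalv,vgbk] -> 12 lines: klcf eyf ngapc udalv vgbk qetcz sijn ryezp xzyll fay adfs aldys
Hunk 4: at line 3 remove [vgbk,qetcz] add [hqki,hnogn,sirw] -> 13 lines: klcf eyf ngapc udalv hqki hnogn sirw sijn ryezp xzyll fay adfs aldys
Hunk 5: at line 2 remove [udalv] add [woyoi,oznb] -> 14 lines: klcf eyf ngapc woyoi oznb hqki hnogn sirw sijn ryezp xzyll fay adfs aldys
Hunk 6: at line 2 remove [woyoi] add [nnfz,zyhs,wmtl] -> 16 lines: klcf eyf ngapc nnfz zyhs wmtl oznb hqki hnogn sirw sijn ryezp xzyll fay adfs aldys
Hunk 7: at line 6 remove [oznb,hqki] add [ogest,dxute,klg] -> 17 lines: klcf eyf ngapc nnfz zyhs wmtl ogest dxute klg hnogn sirw sijn ryezp xzyll fay adfs aldys
Final line 9: klg

Answer: klg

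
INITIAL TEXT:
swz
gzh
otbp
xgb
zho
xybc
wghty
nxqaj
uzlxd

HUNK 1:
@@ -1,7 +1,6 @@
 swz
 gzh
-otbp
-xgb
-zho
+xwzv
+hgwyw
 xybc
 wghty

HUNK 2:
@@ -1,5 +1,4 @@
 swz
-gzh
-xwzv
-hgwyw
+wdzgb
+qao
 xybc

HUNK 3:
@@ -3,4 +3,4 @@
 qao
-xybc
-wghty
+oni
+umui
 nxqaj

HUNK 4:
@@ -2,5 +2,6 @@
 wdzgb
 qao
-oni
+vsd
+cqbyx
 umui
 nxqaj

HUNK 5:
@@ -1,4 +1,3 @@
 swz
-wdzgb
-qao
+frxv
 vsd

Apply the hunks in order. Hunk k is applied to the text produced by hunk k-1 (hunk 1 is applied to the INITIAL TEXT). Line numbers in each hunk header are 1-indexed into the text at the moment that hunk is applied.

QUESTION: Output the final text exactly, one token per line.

Answer: swz
frxv
vsd
cqbyx
umui
nxqaj
uzlxd

Derivation:
Hunk 1: at line 1 remove [otbp,xgb,zho] add [xwzv,hgwyw] -> 8 lines: swz gzh xwzv hgwyw xybc wghty nxqaj uzlxd
Hunk 2: at line 1 remove [gzh,xwzv,hgwyw] add [wdzgb,qao] -> 7 lines: swz wdzgb qao xybc wghty nxqaj uzlxd
Hunk 3: at line 3 remove [xybc,wghty] add [oni,umui] -> 7 lines: swz wdzgb qao oni umui nxqaj uzlxd
Hunk 4: at line 2 remove [oni] add [vsd,cqbyx] -> 8 lines: swz wdzgb qao vsd cqbyx umui nxqaj uzlxd
Hunk 5: at line 1 remove [wdzgb,qao] add [frxv] -> 7 lines: swz frxv vsd cqbyx umui nxqaj uzlxd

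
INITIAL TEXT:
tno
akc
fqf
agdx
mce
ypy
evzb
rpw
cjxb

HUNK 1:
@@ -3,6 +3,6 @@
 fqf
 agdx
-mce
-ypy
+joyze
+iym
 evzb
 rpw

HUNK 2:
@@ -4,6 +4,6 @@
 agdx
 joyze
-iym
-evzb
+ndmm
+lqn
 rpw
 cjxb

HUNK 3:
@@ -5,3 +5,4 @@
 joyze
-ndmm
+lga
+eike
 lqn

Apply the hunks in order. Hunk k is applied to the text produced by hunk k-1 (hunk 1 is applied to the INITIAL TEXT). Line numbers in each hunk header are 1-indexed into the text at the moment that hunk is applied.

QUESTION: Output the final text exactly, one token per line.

Answer: tno
akc
fqf
agdx
joyze
lga
eike
lqn
rpw
cjxb

Derivation:
Hunk 1: at line 3 remove [mce,ypy] add [joyze,iym] -> 9 lines: tno akc fqf agdx joyze iym evzb rpw cjxb
Hunk 2: at line 4 remove [iym,evzb] add [ndmm,lqn] -> 9 lines: tno akc fqf agdx joyze ndmm lqn rpw cjxb
Hunk 3: at line 5 remove [ndmm] add [lga,eike] -> 10 lines: tno akc fqf agdx joyze lga eike lqn rpw cjxb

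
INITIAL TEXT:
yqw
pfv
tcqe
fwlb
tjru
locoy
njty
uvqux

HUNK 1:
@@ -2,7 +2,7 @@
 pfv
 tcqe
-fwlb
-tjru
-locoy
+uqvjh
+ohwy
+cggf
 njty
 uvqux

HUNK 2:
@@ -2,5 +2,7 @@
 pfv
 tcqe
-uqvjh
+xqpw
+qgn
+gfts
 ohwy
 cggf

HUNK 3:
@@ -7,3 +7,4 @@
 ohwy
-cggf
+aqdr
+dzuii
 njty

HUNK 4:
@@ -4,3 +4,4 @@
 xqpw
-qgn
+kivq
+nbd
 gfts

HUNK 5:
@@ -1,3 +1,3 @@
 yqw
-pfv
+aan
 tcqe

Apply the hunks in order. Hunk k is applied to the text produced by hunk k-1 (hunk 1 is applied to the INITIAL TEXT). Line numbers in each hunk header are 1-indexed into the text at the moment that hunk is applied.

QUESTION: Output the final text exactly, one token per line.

Hunk 1: at line 2 remove [fwlb,tjru,locoy] add [uqvjh,ohwy,cggf] -> 8 lines: yqw pfv tcqe uqvjh ohwy cggf njty uvqux
Hunk 2: at line 2 remove [uqvjh] add [xqpw,qgn,gfts] -> 10 lines: yqw pfv tcqe xqpw qgn gfts ohwy cggf njty uvqux
Hunk 3: at line 7 remove [cggf] add [aqdr,dzuii] -> 11 lines: yqw pfv tcqe xqpw qgn gfts ohwy aqdr dzuii njty uvqux
Hunk 4: at line 4 remove [qgn] add [kivq,nbd] -> 12 lines: yqw pfv tcqe xqpw kivq nbd gfts ohwy aqdr dzuii njty uvqux
Hunk 5: at line 1 remove [pfv] add [aan] -> 12 lines: yqw aan tcqe xqpw kivq nbd gfts ohwy aqdr dzuii njty uvqux

Answer: yqw
aan
tcqe
xqpw
kivq
nbd
gfts
ohwy
aqdr
dzuii
njty
uvqux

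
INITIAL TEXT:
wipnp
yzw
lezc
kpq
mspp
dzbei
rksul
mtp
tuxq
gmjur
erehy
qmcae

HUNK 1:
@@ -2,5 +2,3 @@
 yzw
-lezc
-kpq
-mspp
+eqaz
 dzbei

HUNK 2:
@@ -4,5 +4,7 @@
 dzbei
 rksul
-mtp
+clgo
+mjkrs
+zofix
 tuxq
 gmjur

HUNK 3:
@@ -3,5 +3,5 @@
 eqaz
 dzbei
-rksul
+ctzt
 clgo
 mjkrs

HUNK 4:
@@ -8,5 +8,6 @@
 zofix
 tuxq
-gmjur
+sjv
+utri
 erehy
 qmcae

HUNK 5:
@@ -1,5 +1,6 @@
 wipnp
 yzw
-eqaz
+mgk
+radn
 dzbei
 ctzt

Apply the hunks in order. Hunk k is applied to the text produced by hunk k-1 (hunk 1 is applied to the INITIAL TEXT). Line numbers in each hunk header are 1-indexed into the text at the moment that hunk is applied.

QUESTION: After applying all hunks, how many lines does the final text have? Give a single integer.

Hunk 1: at line 2 remove [lezc,kpq,mspp] add [eqaz] -> 10 lines: wipnp yzw eqaz dzbei rksul mtp tuxq gmjur erehy qmcae
Hunk 2: at line 4 remove [mtp] add [clgo,mjkrs,zofix] -> 12 lines: wipnp yzw eqaz dzbei rksul clgo mjkrs zofix tuxq gmjur erehy qmcae
Hunk 3: at line 3 remove [rksul] add [ctzt] -> 12 lines: wipnp yzw eqaz dzbei ctzt clgo mjkrs zofix tuxq gmjur erehy qmcae
Hunk 4: at line 8 remove [gmjur] add [sjv,utri] -> 13 lines: wipnp yzw eqaz dzbei ctzt clgo mjkrs zofix tuxq sjv utri erehy qmcae
Hunk 5: at line 1 remove [eqaz] add [mgk,radn] -> 14 lines: wipnp yzw mgk radn dzbei ctzt clgo mjkrs zofix tuxq sjv utri erehy qmcae
Final line count: 14

Answer: 14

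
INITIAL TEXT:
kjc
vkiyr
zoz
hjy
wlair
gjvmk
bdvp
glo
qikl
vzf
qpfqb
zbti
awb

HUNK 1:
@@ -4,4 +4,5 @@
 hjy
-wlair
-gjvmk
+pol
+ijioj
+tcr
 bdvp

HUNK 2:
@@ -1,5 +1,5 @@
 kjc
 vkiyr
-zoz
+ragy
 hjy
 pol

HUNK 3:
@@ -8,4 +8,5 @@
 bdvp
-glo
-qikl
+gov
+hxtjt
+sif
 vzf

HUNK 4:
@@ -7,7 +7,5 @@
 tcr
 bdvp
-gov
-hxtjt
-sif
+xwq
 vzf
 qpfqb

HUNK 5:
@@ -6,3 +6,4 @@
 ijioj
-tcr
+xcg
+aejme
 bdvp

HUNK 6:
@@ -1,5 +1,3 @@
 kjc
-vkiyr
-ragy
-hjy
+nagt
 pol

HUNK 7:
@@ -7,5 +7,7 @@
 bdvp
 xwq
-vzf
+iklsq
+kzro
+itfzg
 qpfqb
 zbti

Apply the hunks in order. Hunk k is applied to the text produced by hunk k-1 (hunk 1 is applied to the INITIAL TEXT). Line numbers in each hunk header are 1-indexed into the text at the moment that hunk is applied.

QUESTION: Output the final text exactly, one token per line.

Answer: kjc
nagt
pol
ijioj
xcg
aejme
bdvp
xwq
iklsq
kzro
itfzg
qpfqb
zbti
awb

Derivation:
Hunk 1: at line 4 remove [wlair,gjvmk] add [pol,ijioj,tcr] -> 14 lines: kjc vkiyr zoz hjy pol ijioj tcr bdvp glo qikl vzf qpfqb zbti awb
Hunk 2: at line 1 remove [zoz] add [ragy] -> 14 lines: kjc vkiyr ragy hjy pol ijioj tcr bdvp glo qikl vzf qpfqb zbti awb
Hunk 3: at line 8 remove [glo,qikl] add [gov,hxtjt,sif] -> 15 lines: kjc vkiyr ragy hjy pol ijioj tcr bdvp gov hxtjt sif vzf qpfqb zbti awb
Hunk 4: at line 7 remove [gov,hxtjt,sif] add [xwq] -> 13 lines: kjc vkiyr ragy hjy pol ijioj tcr bdvp xwq vzf qpfqb zbti awb
Hunk 5: at line 6 remove [tcr] add [xcg,aejme] -> 14 lines: kjc vkiyr ragy hjy pol ijioj xcg aejme bdvp xwq vzf qpfqb zbti awb
Hunk 6: at line 1 remove [vkiyr,ragy,hjy] add [nagt] -> 12 lines: kjc nagt pol ijioj xcg aejme bdvp xwq vzf qpfqb zbti awb
Hunk 7: at line 7 remove [vzf] add [iklsq,kzro,itfzg] -> 14 lines: kjc nagt pol ijioj xcg aejme bdvp xwq iklsq kzro itfzg qpfqb zbti awb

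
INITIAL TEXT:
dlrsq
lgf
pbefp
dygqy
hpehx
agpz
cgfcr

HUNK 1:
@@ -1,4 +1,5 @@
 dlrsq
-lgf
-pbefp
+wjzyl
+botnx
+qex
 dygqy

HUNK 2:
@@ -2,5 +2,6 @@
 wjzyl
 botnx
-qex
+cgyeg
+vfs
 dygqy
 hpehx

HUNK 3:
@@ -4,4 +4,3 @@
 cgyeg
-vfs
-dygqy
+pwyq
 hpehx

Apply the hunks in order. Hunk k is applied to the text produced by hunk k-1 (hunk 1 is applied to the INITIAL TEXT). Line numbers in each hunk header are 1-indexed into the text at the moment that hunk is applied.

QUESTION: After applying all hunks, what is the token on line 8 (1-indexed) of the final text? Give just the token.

Hunk 1: at line 1 remove [lgf,pbefp] add [wjzyl,botnx,qex] -> 8 lines: dlrsq wjzyl botnx qex dygqy hpehx agpz cgfcr
Hunk 2: at line 2 remove [qex] add [cgyeg,vfs] -> 9 lines: dlrsq wjzyl botnx cgyeg vfs dygqy hpehx agpz cgfcr
Hunk 3: at line 4 remove [vfs,dygqy] add [pwyq] -> 8 lines: dlrsq wjzyl botnx cgyeg pwyq hpehx agpz cgfcr
Final line 8: cgfcr

Answer: cgfcr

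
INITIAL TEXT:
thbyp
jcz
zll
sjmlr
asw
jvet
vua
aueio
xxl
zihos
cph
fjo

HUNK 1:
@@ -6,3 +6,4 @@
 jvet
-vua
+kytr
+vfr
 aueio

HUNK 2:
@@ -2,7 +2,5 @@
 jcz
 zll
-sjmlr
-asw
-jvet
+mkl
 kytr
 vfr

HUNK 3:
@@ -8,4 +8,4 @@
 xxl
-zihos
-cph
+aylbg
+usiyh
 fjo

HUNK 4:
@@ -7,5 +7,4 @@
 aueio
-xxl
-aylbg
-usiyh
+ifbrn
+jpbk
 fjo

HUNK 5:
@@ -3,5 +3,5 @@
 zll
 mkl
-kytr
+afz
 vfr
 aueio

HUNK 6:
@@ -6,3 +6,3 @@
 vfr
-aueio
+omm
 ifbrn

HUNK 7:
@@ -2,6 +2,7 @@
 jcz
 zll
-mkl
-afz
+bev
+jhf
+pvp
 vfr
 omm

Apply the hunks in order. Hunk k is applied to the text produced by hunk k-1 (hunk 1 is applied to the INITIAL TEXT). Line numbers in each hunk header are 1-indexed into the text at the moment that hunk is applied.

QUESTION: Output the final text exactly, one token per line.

Answer: thbyp
jcz
zll
bev
jhf
pvp
vfr
omm
ifbrn
jpbk
fjo

Derivation:
Hunk 1: at line 6 remove [vua] add [kytr,vfr] -> 13 lines: thbyp jcz zll sjmlr asw jvet kytr vfr aueio xxl zihos cph fjo
Hunk 2: at line 2 remove [sjmlr,asw,jvet] add [mkl] -> 11 lines: thbyp jcz zll mkl kytr vfr aueio xxl zihos cph fjo
Hunk 3: at line 8 remove [zihos,cph] add [aylbg,usiyh] -> 11 lines: thbyp jcz zll mkl kytr vfr aueio xxl aylbg usiyh fjo
Hunk 4: at line 7 remove [xxl,aylbg,usiyh] add [ifbrn,jpbk] -> 10 lines: thbyp jcz zll mkl kytr vfr aueio ifbrn jpbk fjo
Hunk 5: at line 3 remove [kytr] add [afz] -> 10 lines: thbyp jcz zll mkl afz vfr aueio ifbrn jpbk fjo
Hunk 6: at line 6 remove [aueio] add [omm] -> 10 lines: thbyp jcz zll mkl afz vfr omm ifbrn jpbk fjo
Hunk 7: at line 2 remove [mkl,afz] add [bev,jhf,pvp] -> 11 lines: thbyp jcz zll bev jhf pvp vfr omm ifbrn jpbk fjo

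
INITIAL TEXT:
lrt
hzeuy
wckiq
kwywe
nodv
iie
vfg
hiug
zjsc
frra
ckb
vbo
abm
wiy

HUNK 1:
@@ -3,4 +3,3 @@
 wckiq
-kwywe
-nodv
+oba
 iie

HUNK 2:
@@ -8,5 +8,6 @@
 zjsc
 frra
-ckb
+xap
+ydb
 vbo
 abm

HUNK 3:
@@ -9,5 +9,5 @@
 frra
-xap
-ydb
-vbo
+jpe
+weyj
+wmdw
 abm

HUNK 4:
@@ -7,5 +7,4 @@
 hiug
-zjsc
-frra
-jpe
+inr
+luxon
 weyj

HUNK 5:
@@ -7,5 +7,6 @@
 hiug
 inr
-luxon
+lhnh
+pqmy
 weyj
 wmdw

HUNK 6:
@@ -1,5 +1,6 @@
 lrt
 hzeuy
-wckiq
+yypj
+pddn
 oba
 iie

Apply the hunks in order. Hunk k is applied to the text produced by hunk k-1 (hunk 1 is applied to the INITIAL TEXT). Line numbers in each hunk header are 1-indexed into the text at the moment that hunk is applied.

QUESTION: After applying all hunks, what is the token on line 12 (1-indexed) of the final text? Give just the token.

Answer: weyj

Derivation:
Hunk 1: at line 3 remove [kwywe,nodv] add [oba] -> 13 lines: lrt hzeuy wckiq oba iie vfg hiug zjsc frra ckb vbo abm wiy
Hunk 2: at line 8 remove [ckb] add [xap,ydb] -> 14 lines: lrt hzeuy wckiq oba iie vfg hiug zjsc frra xap ydb vbo abm wiy
Hunk 3: at line 9 remove [xap,ydb,vbo] add [jpe,weyj,wmdw] -> 14 lines: lrt hzeuy wckiq oba iie vfg hiug zjsc frra jpe weyj wmdw abm wiy
Hunk 4: at line 7 remove [zjsc,frra,jpe] add [inr,luxon] -> 13 lines: lrt hzeuy wckiq oba iie vfg hiug inr luxon weyj wmdw abm wiy
Hunk 5: at line 7 remove [luxon] add [lhnh,pqmy] -> 14 lines: lrt hzeuy wckiq oba iie vfg hiug inr lhnh pqmy weyj wmdw abm wiy
Hunk 6: at line 1 remove [wckiq] add [yypj,pddn] -> 15 lines: lrt hzeuy yypj pddn oba iie vfg hiug inr lhnh pqmy weyj wmdw abm wiy
Final line 12: weyj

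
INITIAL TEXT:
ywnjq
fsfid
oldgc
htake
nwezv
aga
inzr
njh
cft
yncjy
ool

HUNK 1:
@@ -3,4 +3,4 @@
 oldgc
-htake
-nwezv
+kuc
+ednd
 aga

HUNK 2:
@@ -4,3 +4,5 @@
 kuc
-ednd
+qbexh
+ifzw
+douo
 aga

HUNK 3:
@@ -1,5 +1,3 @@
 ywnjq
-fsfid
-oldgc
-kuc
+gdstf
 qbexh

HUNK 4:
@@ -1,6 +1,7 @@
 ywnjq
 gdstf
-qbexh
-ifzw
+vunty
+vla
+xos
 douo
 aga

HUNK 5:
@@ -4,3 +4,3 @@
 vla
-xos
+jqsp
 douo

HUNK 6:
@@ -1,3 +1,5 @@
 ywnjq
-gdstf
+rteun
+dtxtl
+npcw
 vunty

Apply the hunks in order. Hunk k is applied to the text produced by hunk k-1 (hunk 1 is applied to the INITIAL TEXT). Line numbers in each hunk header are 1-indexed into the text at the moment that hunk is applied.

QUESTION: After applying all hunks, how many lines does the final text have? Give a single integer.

Answer: 14

Derivation:
Hunk 1: at line 3 remove [htake,nwezv] add [kuc,ednd] -> 11 lines: ywnjq fsfid oldgc kuc ednd aga inzr njh cft yncjy ool
Hunk 2: at line 4 remove [ednd] add [qbexh,ifzw,douo] -> 13 lines: ywnjq fsfid oldgc kuc qbexh ifzw douo aga inzr njh cft yncjy ool
Hunk 3: at line 1 remove [fsfid,oldgc,kuc] add [gdstf] -> 11 lines: ywnjq gdstf qbexh ifzw douo aga inzr njh cft yncjy ool
Hunk 4: at line 1 remove [qbexh,ifzw] add [vunty,vla,xos] -> 12 lines: ywnjq gdstf vunty vla xos douo aga inzr njh cft yncjy ool
Hunk 5: at line 4 remove [xos] add [jqsp] -> 12 lines: ywnjq gdstf vunty vla jqsp douo aga inzr njh cft yncjy ool
Hunk 6: at line 1 remove [gdstf] add [rteun,dtxtl,npcw] -> 14 lines: ywnjq rteun dtxtl npcw vunty vla jqsp douo aga inzr njh cft yncjy ool
Final line count: 14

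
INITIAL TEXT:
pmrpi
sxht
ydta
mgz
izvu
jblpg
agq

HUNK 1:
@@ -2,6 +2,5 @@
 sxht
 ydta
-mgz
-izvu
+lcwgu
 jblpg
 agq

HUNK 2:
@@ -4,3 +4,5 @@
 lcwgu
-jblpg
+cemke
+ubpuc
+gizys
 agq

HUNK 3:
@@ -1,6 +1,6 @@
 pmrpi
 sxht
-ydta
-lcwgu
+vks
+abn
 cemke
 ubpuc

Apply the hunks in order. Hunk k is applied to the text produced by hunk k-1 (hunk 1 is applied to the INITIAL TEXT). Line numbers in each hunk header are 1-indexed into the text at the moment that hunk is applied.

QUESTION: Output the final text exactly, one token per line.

Hunk 1: at line 2 remove [mgz,izvu] add [lcwgu] -> 6 lines: pmrpi sxht ydta lcwgu jblpg agq
Hunk 2: at line 4 remove [jblpg] add [cemke,ubpuc,gizys] -> 8 lines: pmrpi sxht ydta lcwgu cemke ubpuc gizys agq
Hunk 3: at line 1 remove [ydta,lcwgu] add [vks,abn] -> 8 lines: pmrpi sxht vks abn cemke ubpuc gizys agq

Answer: pmrpi
sxht
vks
abn
cemke
ubpuc
gizys
agq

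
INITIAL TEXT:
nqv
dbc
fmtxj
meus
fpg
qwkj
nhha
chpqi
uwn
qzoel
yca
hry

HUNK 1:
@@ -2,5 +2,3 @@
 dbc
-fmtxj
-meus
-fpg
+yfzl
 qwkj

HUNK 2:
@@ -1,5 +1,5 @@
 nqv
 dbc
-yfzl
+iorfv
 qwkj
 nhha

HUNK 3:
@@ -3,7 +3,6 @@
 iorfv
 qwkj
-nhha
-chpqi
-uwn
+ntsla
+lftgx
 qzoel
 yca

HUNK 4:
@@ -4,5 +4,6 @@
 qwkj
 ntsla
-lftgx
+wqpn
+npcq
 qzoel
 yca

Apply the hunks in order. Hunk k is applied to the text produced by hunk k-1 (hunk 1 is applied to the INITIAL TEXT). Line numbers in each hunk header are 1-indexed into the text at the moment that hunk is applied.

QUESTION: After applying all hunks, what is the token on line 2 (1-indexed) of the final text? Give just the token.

Hunk 1: at line 2 remove [fmtxj,meus,fpg] add [yfzl] -> 10 lines: nqv dbc yfzl qwkj nhha chpqi uwn qzoel yca hry
Hunk 2: at line 1 remove [yfzl] add [iorfv] -> 10 lines: nqv dbc iorfv qwkj nhha chpqi uwn qzoel yca hry
Hunk 3: at line 3 remove [nhha,chpqi,uwn] add [ntsla,lftgx] -> 9 lines: nqv dbc iorfv qwkj ntsla lftgx qzoel yca hry
Hunk 4: at line 4 remove [lftgx] add [wqpn,npcq] -> 10 lines: nqv dbc iorfv qwkj ntsla wqpn npcq qzoel yca hry
Final line 2: dbc

Answer: dbc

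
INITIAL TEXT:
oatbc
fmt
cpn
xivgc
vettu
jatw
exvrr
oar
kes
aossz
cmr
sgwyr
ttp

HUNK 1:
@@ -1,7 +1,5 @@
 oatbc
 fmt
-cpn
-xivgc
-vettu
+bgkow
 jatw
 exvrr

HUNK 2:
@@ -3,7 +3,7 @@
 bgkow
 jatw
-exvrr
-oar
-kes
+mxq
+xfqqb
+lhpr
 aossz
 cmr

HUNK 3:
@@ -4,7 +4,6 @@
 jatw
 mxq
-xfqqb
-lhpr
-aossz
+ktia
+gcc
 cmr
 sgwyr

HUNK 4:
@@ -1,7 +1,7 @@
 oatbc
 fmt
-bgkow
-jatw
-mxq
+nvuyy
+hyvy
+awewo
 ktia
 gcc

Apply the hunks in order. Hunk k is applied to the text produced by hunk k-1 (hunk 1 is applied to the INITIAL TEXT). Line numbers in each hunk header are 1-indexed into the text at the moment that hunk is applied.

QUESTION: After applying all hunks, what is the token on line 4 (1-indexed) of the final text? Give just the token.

Answer: hyvy

Derivation:
Hunk 1: at line 1 remove [cpn,xivgc,vettu] add [bgkow] -> 11 lines: oatbc fmt bgkow jatw exvrr oar kes aossz cmr sgwyr ttp
Hunk 2: at line 3 remove [exvrr,oar,kes] add [mxq,xfqqb,lhpr] -> 11 lines: oatbc fmt bgkow jatw mxq xfqqb lhpr aossz cmr sgwyr ttp
Hunk 3: at line 4 remove [xfqqb,lhpr,aossz] add [ktia,gcc] -> 10 lines: oatbc fmt bgkow jatw mxq ktia gcc cmr sgwyr ttp
Hunk 4: at line 1 remove [bgkow,jatw,mxq] add [nvuyy,hyvy,awewo] -> 10 lines: oatbc fmt nvuyy hyvy awewo ktia gcc cmr sgwyr ttp
Final line 4: hyvy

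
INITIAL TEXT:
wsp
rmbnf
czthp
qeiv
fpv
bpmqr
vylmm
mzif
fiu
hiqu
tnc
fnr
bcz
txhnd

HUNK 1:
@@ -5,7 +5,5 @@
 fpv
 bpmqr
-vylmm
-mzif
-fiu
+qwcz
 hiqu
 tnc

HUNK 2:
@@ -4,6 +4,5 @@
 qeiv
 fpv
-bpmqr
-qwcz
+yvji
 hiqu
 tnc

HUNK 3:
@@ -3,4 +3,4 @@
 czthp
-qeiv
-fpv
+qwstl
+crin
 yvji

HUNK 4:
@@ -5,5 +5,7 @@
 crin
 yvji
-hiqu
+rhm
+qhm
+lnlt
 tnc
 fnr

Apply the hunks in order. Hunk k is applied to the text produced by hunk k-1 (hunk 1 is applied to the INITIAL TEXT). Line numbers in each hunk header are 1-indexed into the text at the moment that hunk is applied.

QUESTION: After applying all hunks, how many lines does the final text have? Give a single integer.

Hunk 1: at line 5 remove [vylmm,mzif,fiu] add [qwcz] -> 12 lines: wsp rmbnf czthp qeiv fpv bpmqr qwcz hiqu tnc fnr bcz txhnd
Hunk 2: at line 4 remove [bpmqr,qwcz] add [yvji] -> 11 lines: wsp rmbnf czthp qeiv fpv yvji hiqu tnc fnr bcz txhnd
Hunk 3: at line 3 remove [qeiv,fpv] add [qwstl,crin] -> 11 lines: wsp rmbnf czthp qwstl crin yvji hiqu tnc fnr bcz txhnd
Hunk 4: at line 5 remove [hiqu] add [rhm,qhm,lnlt] -> 13 lines: wsp rmbnf czthp qwstl crin yvji rhm qhm lnlt tnc fnr bcz txhnd
Final line count: 13

Answer: 13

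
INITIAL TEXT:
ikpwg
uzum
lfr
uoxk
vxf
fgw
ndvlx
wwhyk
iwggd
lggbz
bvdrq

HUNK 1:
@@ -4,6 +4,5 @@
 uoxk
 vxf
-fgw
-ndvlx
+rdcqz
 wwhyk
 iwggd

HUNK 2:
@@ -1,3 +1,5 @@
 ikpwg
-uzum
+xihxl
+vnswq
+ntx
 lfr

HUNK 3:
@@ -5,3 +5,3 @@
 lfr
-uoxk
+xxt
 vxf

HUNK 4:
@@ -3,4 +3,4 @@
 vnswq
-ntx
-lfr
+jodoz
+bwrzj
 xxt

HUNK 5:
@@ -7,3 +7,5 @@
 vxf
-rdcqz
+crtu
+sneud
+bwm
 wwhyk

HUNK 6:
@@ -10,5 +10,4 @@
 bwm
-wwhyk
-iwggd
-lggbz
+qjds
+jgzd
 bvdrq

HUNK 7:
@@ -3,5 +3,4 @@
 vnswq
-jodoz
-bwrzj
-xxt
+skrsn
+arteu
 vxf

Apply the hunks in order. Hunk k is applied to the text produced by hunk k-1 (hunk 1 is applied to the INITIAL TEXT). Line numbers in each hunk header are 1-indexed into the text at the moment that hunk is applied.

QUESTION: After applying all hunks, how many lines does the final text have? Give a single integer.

Hunk 1: at line 4 remove [fgw,ndvlx] add [rdcqz] -> 10 lines: ikpwg uzum lfr uoxk vxf rdcqz wwhyk iwggd lggbz bvdrq
Hunk 2: at line 1 remove [uzum] add [xihxl,vnswq,ntx] -> 12 lines: ikpwg xihxl vnswq ntx lfr uoxk vxf rdcqz wwhyk iwggd lggbz bvdrq
Hunk 3: at line 5 remove [uoxk] add [xxt] -> 12 lines: ikpwg xihxl vnswq ntx lfr xxt vxf rdcqz wwhyk iwggd lggbz bvdrq
Hunk 4: at line 3 remove [ntx,lfr] add [jodoz,bwrzj] -> 12 lines: ikpwg xihxl vnswq jodoz bwrzj xxt vxf rdcqz wwhyk iwggd lggbz bvdrq
Hunk 5: at line 7 remove [rdcqz] add [crtu,sneud,bwm] -> 14 lines: ikpwg xihxl vnswq jodoz bwrzj xxt vxf crtu sneud bwm wwhyk iwggd lggbz bvdrq
Hunk 6: at line 10 remove [wwhyk,iwggd,lggbz] add [qjds,jgzd] -> 13 lines: ikpwg xihxl vnswq jodoz bwrzj xxt vxf crtu sneud bwm qjds jgzd bvdrq
Hunk 7: at line 3 remove [jodoz,bwrzj,xxt] add [skrsn,arteu] -> 12 lines: ikpwg xihxl vnswq skrsn arteu vxf crtu sneud bwm qjds jgzd bvdrq
Final line count: 12

Answer: 12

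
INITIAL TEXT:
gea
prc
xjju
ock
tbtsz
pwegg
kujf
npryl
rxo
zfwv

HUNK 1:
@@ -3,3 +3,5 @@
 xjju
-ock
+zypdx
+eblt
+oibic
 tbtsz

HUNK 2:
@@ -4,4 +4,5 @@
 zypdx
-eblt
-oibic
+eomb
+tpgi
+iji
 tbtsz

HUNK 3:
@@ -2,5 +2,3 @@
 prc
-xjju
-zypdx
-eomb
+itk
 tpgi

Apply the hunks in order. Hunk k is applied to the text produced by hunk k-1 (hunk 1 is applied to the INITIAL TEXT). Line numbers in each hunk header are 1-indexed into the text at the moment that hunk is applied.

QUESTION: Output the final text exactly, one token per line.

Answer: gea
prc
itk
tpgi
iji
tbtsz
pwegg
kujf
npryl
rxo
zfwv

Derivation:
Hunk 1: at line 3 remove [ock] add [zypdx,eblt,oibic] -> 12 lines: gea prc xjju zypdx eblt oibic tbtsz pwegg kujf npryl rxo zfwv
Hunk 2: at line 4 remove [eblt,oibic] add [eomb,tpgi,iji] -> 13 lines: gea prc xjju zypdx eomb tpgi iji tbtsz pwegg kujf npryl rxo zfwv
Hunk 3: at line 2 remove [xjju,zypdx,eomb] add [itk] -> 11 lines: gea prc itk tpgi iji tbtsz pwegg kujf npryl rxo zfwv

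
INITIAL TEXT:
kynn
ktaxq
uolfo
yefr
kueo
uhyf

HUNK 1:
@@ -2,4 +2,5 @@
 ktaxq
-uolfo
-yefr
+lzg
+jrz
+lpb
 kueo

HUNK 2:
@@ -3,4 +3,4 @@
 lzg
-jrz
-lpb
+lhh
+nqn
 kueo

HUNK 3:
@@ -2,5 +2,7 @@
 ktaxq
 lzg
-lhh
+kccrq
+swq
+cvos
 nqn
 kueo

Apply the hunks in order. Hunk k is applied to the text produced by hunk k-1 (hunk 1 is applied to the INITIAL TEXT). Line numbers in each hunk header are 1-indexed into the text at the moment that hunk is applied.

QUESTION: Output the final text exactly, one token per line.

Answer: kynn
ktaxq
lzg
kccrq
swq
cvos
nqn
kueo
uhyf

Derivation:
Hunk 1: at line 2 remove [uolfo,yefr] add [lzg,jrz,lpb] -> 7 lines: kynn ktaxq lzg jrz lpb kueo uhyf
Hunk 2: at line 3 remove [jrz,lpb] add [lhh,nqn] -> 7 lines: kynn ktaxq lzg lhh nqn kueo uhyf
Hunk 3: at line 2 remove [lhh] add [kccrq,swq,cvos] -> 9 lines: kynn ktaxq lzg kccrq swq cvos nqn kueo uhyf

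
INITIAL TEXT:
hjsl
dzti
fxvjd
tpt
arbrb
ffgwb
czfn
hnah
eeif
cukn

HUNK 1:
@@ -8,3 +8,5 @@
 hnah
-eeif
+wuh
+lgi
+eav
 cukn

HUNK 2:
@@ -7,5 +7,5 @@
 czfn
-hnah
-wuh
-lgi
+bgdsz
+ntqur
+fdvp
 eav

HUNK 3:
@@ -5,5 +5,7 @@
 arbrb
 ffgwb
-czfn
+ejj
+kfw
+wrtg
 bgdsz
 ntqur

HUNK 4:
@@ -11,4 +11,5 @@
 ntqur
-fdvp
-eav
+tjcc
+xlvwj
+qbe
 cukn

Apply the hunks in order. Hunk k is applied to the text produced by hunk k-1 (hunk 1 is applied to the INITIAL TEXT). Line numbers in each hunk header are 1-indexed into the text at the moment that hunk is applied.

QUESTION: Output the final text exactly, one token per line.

Answer: hjsl
dzti
fxvjd
tpt
arbrb
ffgwb
ejj
kfw
wrtg
bgdsz
ntqur
tjcc
xlvwj
qbe
cukn

Derivation:
Hunk 1: at line 8 remove [eeif] add [wuh,lgi,eav] -> 12 lines: hjsl dzti fxvjd tpt arbrb ffgwb czfn hnah wuh lgi eav cukn
Hunk 2: at line 7 remove [hnah,wuh,lgi] add [bgdsz,ntqur,fdvp] -> 12 lines: hjsl dzti fxvjd tpt arbrb ffgwb czfn bgdsz ntqur fdvp eav cukn
Hunk 3: at line 5 remove [czfn] add [ejj,kfw,wrtg] -> 14 lines: hjsl dzti fxvjd tpt arbrb ffgwb ejj kfw wrtg bgdsz ntqur fdvp eav cukn
Hunk 4: at line 11 remove [fdvp,eav] add [tjcc,xlvwj,qbe] -> 15 lines: hjsl dzti fxvjd tpt arbrb ffgwb ejj kfw wrtg bgdsz ntqur tjcc xlvwj qbe cukn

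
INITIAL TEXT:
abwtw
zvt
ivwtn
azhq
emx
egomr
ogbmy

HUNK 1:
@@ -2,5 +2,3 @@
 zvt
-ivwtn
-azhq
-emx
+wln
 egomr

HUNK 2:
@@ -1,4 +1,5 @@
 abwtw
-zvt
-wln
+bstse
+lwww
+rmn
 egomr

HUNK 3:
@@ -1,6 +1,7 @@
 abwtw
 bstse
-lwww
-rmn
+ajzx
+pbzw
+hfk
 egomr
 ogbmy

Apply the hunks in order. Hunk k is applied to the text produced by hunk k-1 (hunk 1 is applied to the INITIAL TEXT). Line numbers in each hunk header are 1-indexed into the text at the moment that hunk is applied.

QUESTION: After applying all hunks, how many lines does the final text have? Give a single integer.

Answer: 7

Derivation:
Hunk 1: at line 2 remove [ivwtn,azhq,emx] add [wln] -> 5 lines: abwtw zvt wln egomr ogbmy
Hunk 2: at line 1 remove [zvt,wln] add [bstse,lwww,rmn] -> 6 lines: abwtw bstse lwww rmn egomr ogbmy
Hunk 3: at line 1 remove [lwww,rmn] add [ajzx,pbzw,hfk] -> 7 lines: abwtw bstse ajzx pbzw hfk egomr ogbmy
Final line count: 7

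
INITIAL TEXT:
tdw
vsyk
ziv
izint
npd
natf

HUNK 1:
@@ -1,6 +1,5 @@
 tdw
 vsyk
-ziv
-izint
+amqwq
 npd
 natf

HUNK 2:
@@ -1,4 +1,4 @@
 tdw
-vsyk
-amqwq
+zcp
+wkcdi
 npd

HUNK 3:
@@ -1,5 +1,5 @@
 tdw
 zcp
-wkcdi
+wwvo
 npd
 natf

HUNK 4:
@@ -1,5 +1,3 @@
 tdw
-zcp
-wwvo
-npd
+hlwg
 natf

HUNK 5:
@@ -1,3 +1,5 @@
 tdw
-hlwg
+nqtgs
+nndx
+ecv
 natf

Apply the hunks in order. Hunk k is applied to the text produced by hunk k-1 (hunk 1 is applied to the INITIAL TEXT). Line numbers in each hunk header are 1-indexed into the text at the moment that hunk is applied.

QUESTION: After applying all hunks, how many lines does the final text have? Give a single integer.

Hunk 1: at line 1 remove [ziv,izint] add [amqwq] -> 5 lines: tdw vsyk amqwq npd natf
Hunk 2: at line 1 remove [vsyk,amqwq] add [zcp,wkcdi] -> 5 lines: tdw zcp wkcdi npd natf
Hunk 3: at line 1 remove [wkcdi] add [wwvo] -> 5 lines: tdw zcp wwvo npd natf
Hunk 4: at line 1 remove [zcp,wwvo,npd] add [hlwg] -> 3 lines: tdw hlwg natf
Hunk 5: at line 1 remove [hlwg] add [nqtgs,nndx,ecv] -> 5 lines: tdw nqtgs nndx ecv natf
Final line count: 5

Answer: 5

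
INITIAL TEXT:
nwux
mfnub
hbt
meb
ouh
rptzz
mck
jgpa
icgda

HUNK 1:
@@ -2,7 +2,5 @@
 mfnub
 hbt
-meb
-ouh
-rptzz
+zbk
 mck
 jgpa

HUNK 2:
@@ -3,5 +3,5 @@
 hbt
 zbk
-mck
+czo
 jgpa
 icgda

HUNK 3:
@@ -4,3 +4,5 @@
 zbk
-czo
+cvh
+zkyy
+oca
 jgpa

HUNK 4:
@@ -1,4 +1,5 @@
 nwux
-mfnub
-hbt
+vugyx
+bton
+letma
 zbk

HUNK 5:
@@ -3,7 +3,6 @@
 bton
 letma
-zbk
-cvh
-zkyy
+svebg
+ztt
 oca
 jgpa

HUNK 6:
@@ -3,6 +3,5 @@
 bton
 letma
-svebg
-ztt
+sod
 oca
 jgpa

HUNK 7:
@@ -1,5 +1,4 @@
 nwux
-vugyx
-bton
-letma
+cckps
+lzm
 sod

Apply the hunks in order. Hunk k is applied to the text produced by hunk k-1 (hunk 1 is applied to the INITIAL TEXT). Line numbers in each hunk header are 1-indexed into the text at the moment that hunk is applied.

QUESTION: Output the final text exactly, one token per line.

Hunk 1: at line 2 remove [meb,ouh,rptzz] add [zbk] -> 7 lines: nwux mfnub hbt zbk mck jgpa icgda
Hunk 2: at line 3 remove [mck] add [czo] -> 7 lines: nwux mfnub hbt zbk czo jgpa icgda
Hunk 3: at line 4 remove [czo] add [cvh,zkyy,oca] -> 9 lines: nwux mfnub hbt zbk cvh zkyy oca jgpa icgda
Hunk 4: at line 1 remove [mfnub,hbt] add [vugyx,bton,letma] -> 10 lines: nwux vugyx bton letma zbk cvh zkyy oca jgpa icgda
Hunk 5: at line 3 remove [zbk,cvh,zkyy] add [svebg,ztt] -> 9 lines: nwux vugyx bton letma svebg ztt oca jgpa icgda
Hunk 6: at line 3 remove [svebg,ztt] add [sod] -> 8 lines: nwux vugyx bton letma sod oca jgpa icgda
Hunk 7: at line 1 remove [vugyx,bton,letma] add [cckps,lzm] -> 7 lines: nwux cckps lzm sod oca jgpa icgda

Answer: nwux
cckps
lzm
sod
oca
jgpa
icgda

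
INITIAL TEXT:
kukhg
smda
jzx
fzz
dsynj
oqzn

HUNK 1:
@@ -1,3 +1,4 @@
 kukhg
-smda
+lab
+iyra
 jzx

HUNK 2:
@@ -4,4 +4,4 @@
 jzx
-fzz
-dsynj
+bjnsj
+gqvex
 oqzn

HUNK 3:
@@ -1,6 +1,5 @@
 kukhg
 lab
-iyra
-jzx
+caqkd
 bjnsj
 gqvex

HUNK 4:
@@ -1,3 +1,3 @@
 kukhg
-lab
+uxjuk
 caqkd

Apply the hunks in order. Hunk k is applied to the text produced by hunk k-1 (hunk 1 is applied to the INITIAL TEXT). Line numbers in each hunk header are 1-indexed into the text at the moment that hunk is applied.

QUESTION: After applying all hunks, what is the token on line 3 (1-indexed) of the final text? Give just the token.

Answer: caqkd

Derivation:
Hunk 1: at line 1 remove [smda] add [lab,iyra] -> 7 lines: kukhg lab iyra jzx fzz dsynj oqzn
Hunk 2: at line 4 remove [fzz,dsynj] add [bjnsj,gqvex] -> 7 lines: kukhg lab iyra jzx bjnsj gqvex oqzn
Hunk 3: at line 1 remove [iyra,jzx] add [caqkd] -> 6 lines: kukhg lab caqkd bjnsj gqvex oqzn
Hunk 4: at line 1 remove [lab] add [uxjuk] -> 6 lines: kukhg uxjuk caqkd bjnsj gqvex oqzn
Final line 3: caqkd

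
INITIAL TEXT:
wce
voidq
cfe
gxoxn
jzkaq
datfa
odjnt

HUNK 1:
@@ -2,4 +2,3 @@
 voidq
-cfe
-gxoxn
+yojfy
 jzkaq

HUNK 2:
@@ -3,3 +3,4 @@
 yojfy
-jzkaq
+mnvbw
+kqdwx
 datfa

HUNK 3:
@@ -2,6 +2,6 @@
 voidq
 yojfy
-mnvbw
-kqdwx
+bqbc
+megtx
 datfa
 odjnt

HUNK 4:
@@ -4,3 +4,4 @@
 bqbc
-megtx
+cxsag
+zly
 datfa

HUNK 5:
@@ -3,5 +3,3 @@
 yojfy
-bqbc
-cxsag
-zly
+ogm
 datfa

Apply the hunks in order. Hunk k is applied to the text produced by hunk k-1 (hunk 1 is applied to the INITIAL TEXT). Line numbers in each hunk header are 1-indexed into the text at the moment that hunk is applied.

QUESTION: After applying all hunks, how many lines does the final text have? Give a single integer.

Answer: 6

Derivation:
Hunk 1: at line 2 remove [cfe,gxoxn] add [yojfy] -> 6 lines: wce voidq yojfy jzkaq datfa odjnt
Hunk 2: at line 3 remove [jzkaq] add [mnvbw,kqdwx] -> 7 lines: wce voidq yojfy mnvbw kqdwx datfa odjnt
Hunk 3: at line 2 remove [mnvbw,kqdwx] add [bqbc,megtx] -> 7 lines: wce voidq yojfy bqbc megtx datfa odjnt
Hunk 4: at line 4 remove [megtx] add [cxsag,zly] -> 8 lines: wce voidq yojfy bqbc cxsag zly datfa odjnt
Hunk 5: at line 3 remove [bqbc,cxsag,zly] add [ogm] -> 6 lines: wce voidq yojfy ogm datfa odjnt
Final line count: 6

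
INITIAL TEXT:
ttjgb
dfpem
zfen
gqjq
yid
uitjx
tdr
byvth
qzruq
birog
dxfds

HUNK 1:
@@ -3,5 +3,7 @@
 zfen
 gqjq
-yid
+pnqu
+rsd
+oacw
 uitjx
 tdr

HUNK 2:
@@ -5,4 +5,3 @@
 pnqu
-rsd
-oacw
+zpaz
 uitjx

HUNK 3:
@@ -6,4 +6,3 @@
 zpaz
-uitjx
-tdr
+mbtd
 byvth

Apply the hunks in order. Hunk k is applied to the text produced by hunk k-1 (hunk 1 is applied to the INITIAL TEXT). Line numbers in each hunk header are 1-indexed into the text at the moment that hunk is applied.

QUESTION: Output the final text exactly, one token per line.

Answer: ttjgb
dfpem
zfen
gqjq
pnqu
zpaz
mbtd
byvth
qzruq
birog
dxfds

Derivation:
Hunk 1: at line 3 remove [yid] add [pnqu,rsd,oacw] -> 13 lines: ttjgb dfpem zfen gqjq pnqu rsd oacw uitjx tdr byvth qzruq birog dxfds
Hunk 2: at line 5 remove [rsd,oacw] add [zpaz] -> 12 lines: ttjgb dfpem zfen gqjq pnqu zpaz uitjx tdr byvth qzruq birog dxfds
Hunk 3: at line 6 remove [uitjx,tdr] add [mbtd] -> 11 lines: ttjgb dfpem zfen gqjq pnqu zpaz mbtd byvth qzruq birog dxfds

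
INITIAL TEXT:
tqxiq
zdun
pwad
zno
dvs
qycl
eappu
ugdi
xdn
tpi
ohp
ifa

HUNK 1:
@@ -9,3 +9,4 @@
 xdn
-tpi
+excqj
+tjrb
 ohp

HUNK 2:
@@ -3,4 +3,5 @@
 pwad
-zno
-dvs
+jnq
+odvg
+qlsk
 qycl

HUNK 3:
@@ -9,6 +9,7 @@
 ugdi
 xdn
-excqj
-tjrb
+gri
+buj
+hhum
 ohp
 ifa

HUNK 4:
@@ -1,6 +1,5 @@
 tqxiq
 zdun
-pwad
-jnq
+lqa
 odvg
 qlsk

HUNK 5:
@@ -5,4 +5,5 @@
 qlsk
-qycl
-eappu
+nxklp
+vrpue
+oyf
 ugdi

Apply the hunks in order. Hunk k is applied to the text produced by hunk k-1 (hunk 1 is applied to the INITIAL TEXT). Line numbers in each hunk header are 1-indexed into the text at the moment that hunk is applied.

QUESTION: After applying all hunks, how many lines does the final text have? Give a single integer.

Hunk 1: at line 9 remove [tpi] add [excqj,tjrb] -> 13 lines: tqxiq zdun pwad zno dvs qycl eappu ugdi xdn excqj tjrb ohp ifa
Hunk 2: at line 3 remove [zno,dvs] add [jnq,odvg,qlsk] -> 14 lines: tqxiq zdun pwad jnq odvg qlsk qycl eappu ugdi xdn excqj tjrb ohp ifa
Hunk 3: at line 9 remove [excqj,tjrb] add [gri,buj,hhum] -> 15 lines: tqxiq zdun pwad jnq odvg qlsk qycl eappu ugdi xdn gri buj hhum ohp ifa
Hunk 4: at line 1 remove [pwad,jnq] add [lqa] -> 14 lines: tqxiq zdun lqa odvg qlsk qycl eappu ugdi xdn gri buj hhum ohp ifa
Hunk 5: at line 5 remove [qycl,eappu] add [nxklp,vrpue,oyf] -> 15 lines: tqxiq zdun lqa odvg qlsk nxklp vrpue oyf ugdi xdn gri buj hhum ohp ifa
Final line count: 15

Answer: 15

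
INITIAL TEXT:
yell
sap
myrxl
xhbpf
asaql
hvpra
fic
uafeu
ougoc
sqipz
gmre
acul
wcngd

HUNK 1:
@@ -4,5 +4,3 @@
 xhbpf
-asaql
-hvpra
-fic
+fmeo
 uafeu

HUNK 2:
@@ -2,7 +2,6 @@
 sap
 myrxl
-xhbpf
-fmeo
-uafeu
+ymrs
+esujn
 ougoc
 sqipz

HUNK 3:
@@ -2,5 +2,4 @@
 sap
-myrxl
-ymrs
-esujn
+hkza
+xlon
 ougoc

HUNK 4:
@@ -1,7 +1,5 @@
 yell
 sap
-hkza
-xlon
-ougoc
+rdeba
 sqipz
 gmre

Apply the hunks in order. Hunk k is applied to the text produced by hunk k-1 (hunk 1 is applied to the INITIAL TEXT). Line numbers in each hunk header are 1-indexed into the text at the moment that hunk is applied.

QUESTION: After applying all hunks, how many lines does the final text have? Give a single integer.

Hunk 1: at line 4 remove [asaql,hvpra,fic] add [fmeo] -> 11 lines: yell sap myrxl xhbpf fmeo uafeu ougoc sqipz gmre acul wcngd
Hunk 2: at line 2 remove [xhbpf,fmeo,uafeu] add [ymrs,esujn] -> 10 lines: yell sap myrxl ymrs esujn ougoc sqipz gmre acul wcngd
Hunk 3: at line 2 remove [myrxl,ymrs,esujn] add [hkza,xlon] -> 9 lines: yell sap hkza xlon ougoc sqipz gmre acul wcngd
Hunk 4: at line 1 remove [hkza,xlon,ougoc] add [rdeba] -> 7 lines: yell sap rdeba sqipz gmre acul wcngd
Final line count: 7

Answer: 7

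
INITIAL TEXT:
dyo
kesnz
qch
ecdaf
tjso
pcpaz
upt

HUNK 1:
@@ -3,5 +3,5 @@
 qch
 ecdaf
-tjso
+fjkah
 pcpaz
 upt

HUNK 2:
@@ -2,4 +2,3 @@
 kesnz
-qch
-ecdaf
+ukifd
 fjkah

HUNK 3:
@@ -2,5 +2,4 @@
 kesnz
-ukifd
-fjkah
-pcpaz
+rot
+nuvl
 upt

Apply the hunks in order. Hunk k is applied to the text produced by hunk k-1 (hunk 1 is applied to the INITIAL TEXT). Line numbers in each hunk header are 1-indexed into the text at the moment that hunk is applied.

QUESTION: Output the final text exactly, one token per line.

Answer: dyo
kesnz
rot
nuvl
upt

Derivation:
Hunk 1: at line 3 remove [tjso] add [fjkah] -> 7 lines: dyo kesnz qch ecdaf fjkah pcpaz upt
Hunk 2: at line 2 remove [qch,ecdaf] add [ukifd] -> 6 lines: dyo kesnz ukifd fjkah pcpaz upt
Hunk 3: at line 2 remove [ukifd,fjkah,pcpaz] add [rot,nuvl] -> 5 lines: dyo kesnz rot nuvl upt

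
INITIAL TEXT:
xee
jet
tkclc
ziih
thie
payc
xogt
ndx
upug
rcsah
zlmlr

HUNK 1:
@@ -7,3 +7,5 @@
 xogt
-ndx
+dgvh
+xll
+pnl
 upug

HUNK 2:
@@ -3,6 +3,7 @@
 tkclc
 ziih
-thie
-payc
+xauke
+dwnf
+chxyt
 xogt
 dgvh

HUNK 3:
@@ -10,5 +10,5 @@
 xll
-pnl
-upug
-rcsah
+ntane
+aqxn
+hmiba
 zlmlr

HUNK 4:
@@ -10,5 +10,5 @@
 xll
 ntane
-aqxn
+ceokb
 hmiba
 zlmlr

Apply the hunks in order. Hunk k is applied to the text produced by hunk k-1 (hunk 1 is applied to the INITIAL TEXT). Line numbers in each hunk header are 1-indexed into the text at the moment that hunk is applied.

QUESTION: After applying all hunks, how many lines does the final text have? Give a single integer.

Hunk 1: at line 7 remove [ndx] add [dgvh,xll,pnl] -> 13 lines: xee jet tkclc ziih thie payc xogt dgvh xll pnl upug rcsah zlmlr
Hunk 2: at line 3 remove [thie,payc] add [xauke,dwnf,chxyt] -> 14 lines: xee jet tkclc ziih xauke dwnf chxyt xogt dgvh xll pnl upug rcsah zlmlr
Hunk 3: at line 10 remove [pnl,upug,rcsah] add [ntane,aqxn,hmiba] -> 14 lines: xee jet tkclc ziih xauke dwnf chxyt xogt dgvh xll ntane aqxn hmiba zlmlr
Hunk 4: at line 10 remove [aqxn] add [ceokb] -> 14 lines: xee jet tkclc ziih xauke dwnf chxyt xogt dgvh xll ntane ceokb hmiba zlmlr
Final line count: 14

Answer: 14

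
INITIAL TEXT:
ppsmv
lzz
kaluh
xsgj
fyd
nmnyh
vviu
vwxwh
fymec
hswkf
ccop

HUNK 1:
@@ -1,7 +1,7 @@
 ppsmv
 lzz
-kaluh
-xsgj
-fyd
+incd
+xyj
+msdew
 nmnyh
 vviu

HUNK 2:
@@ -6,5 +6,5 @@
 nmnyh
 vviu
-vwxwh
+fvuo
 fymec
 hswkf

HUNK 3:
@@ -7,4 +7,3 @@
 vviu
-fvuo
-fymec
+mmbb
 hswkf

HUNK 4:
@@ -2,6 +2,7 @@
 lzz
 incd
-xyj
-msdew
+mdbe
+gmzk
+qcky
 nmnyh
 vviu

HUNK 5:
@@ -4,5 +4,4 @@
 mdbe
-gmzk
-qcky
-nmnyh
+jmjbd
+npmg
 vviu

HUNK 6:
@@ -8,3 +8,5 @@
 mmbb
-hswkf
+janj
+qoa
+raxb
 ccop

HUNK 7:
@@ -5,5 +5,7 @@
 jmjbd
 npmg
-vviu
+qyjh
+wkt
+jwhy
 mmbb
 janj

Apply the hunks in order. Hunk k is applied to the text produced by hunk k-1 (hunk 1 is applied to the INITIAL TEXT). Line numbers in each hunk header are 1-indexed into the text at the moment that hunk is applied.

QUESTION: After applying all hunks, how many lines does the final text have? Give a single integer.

Answer: 14

Derivation:
Hunk 1: at line 1 remove [kaluh,xsgj,fyd] add [incd,xyj,msdew] -> 11 lines: ppsmv lzz incd xyj msdew nmnyh vviu vwxwh fymec hswkf ccop
Hunk 2: at line 6 remove [vwxwh] add [fvuo] -> 11 lines: ppsmv lzz incd xyj msdew nmnyh vviu fvuo fymec hswkf ccop
Hunk 3: at line 7 remove [fvuo,fymec] add [mmbb] -> 10 lines: ppsmv lzz incd xyj msdew nmnyh vviu mmbb hswkf ccop
Hunk 4: at line 2 remove [xyj,msdew] add [mdbe,gmzk,qcky] -> 11 lines: ppsmv lzz incd mdbe gmzk qcky nmnyh vviu mmbb hswkf ccop
Hunk 5: at line 4 remove [gmzk,qcky,nmnyh] add [jmjbd,npmg] -> 10 lines: ppsmv lzz incd mdbe jmjbd npmg vviu mmbb hswkf ccop
Hunk 6: at line 8 remove [hswkf] add [janj,qoa,raxb] -> 12 lines: ppsmv lzz incd mdbe jmjbd npmg vviu mmbb janj qoa raxb ccop
Hunk 7: at line 5 remove [vviu] add [qyjh,wkt,jwhy] -> 14 lines: ppsmv lzz incd mdbe jmjbd npmg qyjh wkt jwhy mmbb janj qoa raxb ccop
Final line count: 14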